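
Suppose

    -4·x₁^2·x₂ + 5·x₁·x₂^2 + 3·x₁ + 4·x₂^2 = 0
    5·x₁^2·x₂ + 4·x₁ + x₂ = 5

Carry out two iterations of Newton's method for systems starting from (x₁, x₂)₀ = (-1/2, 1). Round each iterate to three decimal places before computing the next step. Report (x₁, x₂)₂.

(-0.653, 2.571)

At (-1/2, 1): F = (-1.000, -4.750).
Jacobian J = [[-8·x₁·x₂ + 5·x₂^2 + 3, -4·x₁^2 + 10·x₁·x₂ + 8·x₂], [10·x₁·x₂ + 4, 5·x₁^2 + 1]].
At the point, J = [[12.000, 2.000], [-1.000, 2.250]] (det J = 29.000).
Solving J·Δ = −F gives Δ = (-0.250, 2.000).
Then the next iterate is (x₁, x₂)₁ = (-0.750, 3.000).
Round to (-0.750, 3.000) and repeat: F = (-6.750, 3.43750), J = [[66.000, -0.750], [-18.500, 3.81250]].
Δ = (0.097, -0.429), so (x₁, x₂)₂ = (-0.653, 2.571).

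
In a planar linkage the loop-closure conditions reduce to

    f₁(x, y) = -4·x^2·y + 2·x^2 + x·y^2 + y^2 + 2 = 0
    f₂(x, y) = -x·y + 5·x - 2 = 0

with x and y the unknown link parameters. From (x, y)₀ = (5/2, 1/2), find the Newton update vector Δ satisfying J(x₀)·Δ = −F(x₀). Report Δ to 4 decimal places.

At (5/2, 1/2): F = (2.8750, 9.2500).
Jacobian J = [[-8·x·y + 4·x + y^2, -4·x^2 + 2·x·y + 2·y], [-y + 5, -x]].
At the point, J = [[0.2500, -21.5000], [4.5000, -2.5000]] (det J = 96.1250).
Solving J·Δ = −F gives Δ = (-1.9941, 0.1105).

(-1.9941, 0.1105)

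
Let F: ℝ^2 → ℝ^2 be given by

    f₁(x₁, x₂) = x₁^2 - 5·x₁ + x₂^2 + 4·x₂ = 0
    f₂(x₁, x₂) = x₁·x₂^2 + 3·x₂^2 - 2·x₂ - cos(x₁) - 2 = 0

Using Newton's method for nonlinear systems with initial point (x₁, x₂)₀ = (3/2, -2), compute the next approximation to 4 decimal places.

(-3.1250, -2.1592)

At (3/2, -2): F = (-9.2500, 19.929263).
Jacobian J = [[2·x₁ - 5, 2·x₂ + 4], [x₂^2 + sin(x₁), 2·x₁·x₂ + 6·x₂ - 2]].
At the point, J = [[-2.0000, 0.0000], [4.997495, -20.0000]] (det J = 40.0000).
Solving J·Δ = −F gives Δ = (-4.6250, -0.1592).
Then the next iterate is (x₁, x₂)₁ = (-3.1250, -2.1592).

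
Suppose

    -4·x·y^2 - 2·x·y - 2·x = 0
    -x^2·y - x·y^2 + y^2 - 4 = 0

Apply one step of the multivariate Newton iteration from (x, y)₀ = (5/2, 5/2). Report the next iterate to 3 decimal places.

At (5/2, 5/2): F = (-80.000, -29.000).
Jacobian J = [[-4·y^2 - 2·y - 2, -8·x·y - 2·x], [-2·x·y - y^2, -x^2 - 2·x·y + 2·y]].
At the point, J = [[-32.000, -55.000], [-18.750, -13.750]] (det J = -591.250).
Solving J·Δ = −F gives Δ = (-0.837, -0.967).
Then the next iterate is (x, y)₁ = (1.663, 1.533).

(1.663, 1.533)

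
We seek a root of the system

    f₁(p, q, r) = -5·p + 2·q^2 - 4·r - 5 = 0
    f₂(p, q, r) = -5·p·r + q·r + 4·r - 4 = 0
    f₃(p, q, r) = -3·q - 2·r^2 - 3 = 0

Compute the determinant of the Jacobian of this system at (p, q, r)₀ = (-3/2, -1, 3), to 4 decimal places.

J = [[-5, 4·q, -4], [-5·r, r, -5·p + q + 4], [0, -3, -4·r]].
At the point, J = [[-5.0000, -4.0000, -4.0000], [-15.0000, 3.0000, 10.5000], [0.0000, -3.0000, -12.0000]].
det J = 562.5000.

562.5000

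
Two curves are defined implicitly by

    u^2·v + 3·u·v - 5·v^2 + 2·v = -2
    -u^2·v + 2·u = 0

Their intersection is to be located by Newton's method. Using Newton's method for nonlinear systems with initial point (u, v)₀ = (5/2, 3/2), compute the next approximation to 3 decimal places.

(1.279, 1.875)

At (5/2, 3/2): F = (14.375, -4.375).
Jacobian J = [[2·u·v + 3·v, u^2 + 3·u - 10·v + 2], [-2·u·v + 2, -u^2]].
At the point, J = [[12.000, 0.750], [-5.500, -6.250]] (det J = -70.875).
Solving J·Δ = −F gives Δ = (-1.221, 0.375).
Then the next iterate is (u, v)₁ = (1.279, 1.875).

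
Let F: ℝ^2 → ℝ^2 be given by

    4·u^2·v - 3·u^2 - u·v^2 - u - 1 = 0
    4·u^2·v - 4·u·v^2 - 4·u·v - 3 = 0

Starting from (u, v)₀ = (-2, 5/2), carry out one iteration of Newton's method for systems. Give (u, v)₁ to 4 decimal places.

At (-2, 5/2): F = (41.5000, 107.0000).
Jacobian J = [[8·u·v - 6·u - v^2 - 1, 4·u^2 - 2·u·v], [8·u·v - 4·v^2 - 4·v, 4·u^2 - 8·u·v - 4·u]].
At the point, J = [[-35.2500, 26.0000], [-75.0000, 64.0000]] (det J = -306.0000).
Solving J·Δ = −F gives Δ = (-0.4118, -2.1544).
Then the next iterate is (u, v)₁ = (-2.4118, 0.3456).

(-2.4118, 0.3456)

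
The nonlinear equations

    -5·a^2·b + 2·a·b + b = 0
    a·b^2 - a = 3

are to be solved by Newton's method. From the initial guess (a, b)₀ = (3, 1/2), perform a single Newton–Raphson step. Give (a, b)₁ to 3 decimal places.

At (3, 1/2): F = (-19.000, -5.250).
Jacobian J = [[-10·a·b + 2·b, -5·a^2 + 2·a + 1], [b^2 - 1, 2·a·b]].
At the point, J = [[-14.000, -38.000], [-0.750, 3.000]] (det J = -70.500).
Solving J·Δ = −F gives Δ = (-3.638, 0.840).
Then the next iterate is (a, b)₁ = (-0.638, 1.340).

(-0.638, 1.340)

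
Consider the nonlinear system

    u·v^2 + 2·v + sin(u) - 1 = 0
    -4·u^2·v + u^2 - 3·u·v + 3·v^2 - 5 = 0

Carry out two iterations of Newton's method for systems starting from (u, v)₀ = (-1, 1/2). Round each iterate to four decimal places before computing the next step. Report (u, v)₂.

(-1.9100, 1.7833)

At (-1, 1/2): F = (-1.091471, -3.7500).
Jacobian J = [[v^2 + cos(u), 2·u·v + 2], [-8·u·v + 2·u - 3·v, -4·u^2 - 3·u + 6·v]].
At the point, J = [[0.790302, 1.0000], [0.5000, 2.0000]] (det J = 1.080605).
Solving J·Δ = −F gives Δ = (-1.4502, 2.2375).
Then the next iterate is (u, v)₁ = (-2.4502, 2.7375).
Round to (-2.4502, 2.7375) and repeat: F = (-14.524180, -22.130640), J = [[6.723547, -11.414845], [40.546480, -0.238320]].
Δ = (0.5402, -0.9542), so (u, v)₂ = (-1.9100, 1.7833).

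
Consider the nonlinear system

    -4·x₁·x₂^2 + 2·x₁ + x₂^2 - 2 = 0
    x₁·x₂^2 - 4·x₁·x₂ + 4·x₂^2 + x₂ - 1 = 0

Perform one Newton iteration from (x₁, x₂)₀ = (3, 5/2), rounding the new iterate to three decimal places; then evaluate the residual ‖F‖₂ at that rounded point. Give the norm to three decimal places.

At (3, 5/2): F = (-64.750, 15.250).
Jacobian J = [[-4·x₂^2 + 2, -8·x₁·x₂ + 2·x₂], [x₂^2 - 4·x₂, 2·x₁·x₂ - 4·x₁ + 8·x₂ + 1]].
At the point, J = [[-23.000, -55.000], [-3.750, 24.000]] (det J = -758.250).
Solving J·Δ = −F gives Δ = (-0.943, -0.783).
Then the next iterate is (x₁, x₂)₁ = (2.057, 1.717).
Re-evaluating at (2.057, 1.717): F = (-19.19479, 4.44610), so ‖F‖₂ = 19.703.

19.703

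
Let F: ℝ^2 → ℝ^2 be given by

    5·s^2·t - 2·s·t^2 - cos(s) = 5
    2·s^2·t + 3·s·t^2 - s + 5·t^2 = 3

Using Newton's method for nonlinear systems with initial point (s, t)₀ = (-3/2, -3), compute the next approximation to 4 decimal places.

(-1.2363, -3.7354)

At (-3/2, -3): F = (-11.820737, -10.5000).
Jacobian J = [[10·s·t - 2·t^2 + sin(s), 5·s^2 - 4·s·t], [4·s·t + 3·t^2 - 1, 2·s^2 + 6·s·t + 10·t]].
At the point, J = [[26.002505, -6.7500], [44.0000, 1.5000]] (det J = 336.003758).
Solving J·Δ = −F gives Δ = (0.2637, -0.7354).
Then the next iterate is (s, t)₁ = (-1.2363, -3.7354).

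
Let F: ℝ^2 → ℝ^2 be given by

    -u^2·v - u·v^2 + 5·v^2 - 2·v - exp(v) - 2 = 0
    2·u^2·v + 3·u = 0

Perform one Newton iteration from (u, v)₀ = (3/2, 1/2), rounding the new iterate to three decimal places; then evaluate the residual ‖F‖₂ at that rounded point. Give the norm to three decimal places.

32.887

At (3/2, 1/2): F = (-4.89872, 6.750).
Jacobian J = [[-2·u·v - v^2, -u^2 - 2·u·v + 10·v - exp(v) - 2], [4·u·v + 3, 2·u^2]].
At the point, J = [[-1.750, -2.39872], [6.000, 4.500]] (det J = 6.51733).
Solving J·Δ = −F gives Δ = (0.898, -2.697).
Then the next iterate is (u, v)₁ = (2.398, -2.197).
Re-evaluating at (2.398, -2.197): F = (27.47586, -18.07328), so ‖F‖₂ = 32.887.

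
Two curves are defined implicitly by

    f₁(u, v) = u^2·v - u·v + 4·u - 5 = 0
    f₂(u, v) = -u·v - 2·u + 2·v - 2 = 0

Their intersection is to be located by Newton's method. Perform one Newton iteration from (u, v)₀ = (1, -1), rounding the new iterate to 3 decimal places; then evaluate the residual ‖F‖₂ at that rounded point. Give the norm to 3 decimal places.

2.871

At (1, -1): F = (-1.000, -5.000).
Jacobian J = [[2·u·v - v + 4, u^2 - u], [-v - 2, -u + 2]].
At the point, J = [[3.000, 0.000], [-1.000, 1.000]] (det J = 3.000).
Solving J·Δ = −F gives Δ = (0.333, 5.333).
Then the next iterate is (u, v)₁ = (1.333, 4.333).
Re-evaluating at (1.333, 4.333): F = (2.25537, -1.77589), so ‖F‖₂ = 2.871.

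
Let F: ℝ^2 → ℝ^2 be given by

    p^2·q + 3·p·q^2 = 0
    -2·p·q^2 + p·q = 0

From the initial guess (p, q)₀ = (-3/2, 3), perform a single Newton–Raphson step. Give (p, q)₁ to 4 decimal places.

(-1.5000, 1.6364)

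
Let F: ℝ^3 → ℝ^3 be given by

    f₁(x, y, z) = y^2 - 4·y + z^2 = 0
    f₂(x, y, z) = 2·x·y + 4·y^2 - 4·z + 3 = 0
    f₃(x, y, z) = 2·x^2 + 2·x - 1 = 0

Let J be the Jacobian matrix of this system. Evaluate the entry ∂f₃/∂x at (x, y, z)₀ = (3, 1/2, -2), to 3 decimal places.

14.000

∂f₃/∂x = 4·x + 2.
At (3, 1/2, -2) this is 14.000.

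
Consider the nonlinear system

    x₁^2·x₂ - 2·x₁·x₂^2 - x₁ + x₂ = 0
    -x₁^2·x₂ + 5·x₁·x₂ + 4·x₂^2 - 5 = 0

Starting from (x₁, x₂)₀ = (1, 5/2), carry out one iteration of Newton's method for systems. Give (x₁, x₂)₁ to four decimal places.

At (1, 5/2): F = (-8.5000, 30.0000).
Jacobian J = [[2·x₁·x₂ - 2·x₂^2 - 1, x₁^2 - 4·x₁·x₂ + 1], [-2·x₁·x₂ + 5·x₂, -x₁^2 + 5·x₁ + 8·x₂]].
At the point, J = [[-8.5000, -8.0000], [7.5000, 24.0000]] (det J = -144.0000).
Solving J·Δ = −F gives Δ = (0.2500, -1.3281).
Then the next iterate is (x₁, x₂)₁ = (1.2500, 1.1719).

(1.2500, 1.1719)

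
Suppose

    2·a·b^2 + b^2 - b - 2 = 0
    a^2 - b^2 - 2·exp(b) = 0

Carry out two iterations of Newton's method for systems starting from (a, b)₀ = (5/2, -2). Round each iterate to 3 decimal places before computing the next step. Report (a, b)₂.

At (5/2, -2): F = (24.000, 1.97933).
Jacobian J = [[2·b^2, 4·a·b + 2·b - 1], [2·a, -2·b - 2·exp(b)]].
At the point, J = [[8.000, -25.000], [5.000, 3.72933]] (det J = 154.83464).
Solving J·Δ = −F gives Δ = (-0.898, 0.673).
Then the next iterate is (a, b)₁ = (1.602, -1.327).
Round to (1.602, -1.327) and repeat: F = (6.72995, 0.27493), J = [[3.52186, -12.15742], [3.204, 2.12346]].
Δ = (-0.380, 0.444), so (a, b)₂ = (1.222, -0.883).

(1.222, -0.883)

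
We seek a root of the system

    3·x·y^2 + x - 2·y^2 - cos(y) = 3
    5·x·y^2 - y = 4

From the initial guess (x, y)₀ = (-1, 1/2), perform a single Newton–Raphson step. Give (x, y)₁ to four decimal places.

(1.2214, 0.0045)

At (-1, 1/2): F = (-6.127583, -5.7500).
Jacobian J = [[3·y^2 + 1, 6·x·y - 4·y + sin(y)], [5·y^2, 10·x·y - 1]].
At the point, J = [[1.7500, -4.520574], [1.2500, -6.0000]] (det J = -4.849282).
Solving J·Δ = −F gives Δ = (2.2214, -0.4955).
Then the next iterate is (x, y)₁ = (1.2214, 0.0045).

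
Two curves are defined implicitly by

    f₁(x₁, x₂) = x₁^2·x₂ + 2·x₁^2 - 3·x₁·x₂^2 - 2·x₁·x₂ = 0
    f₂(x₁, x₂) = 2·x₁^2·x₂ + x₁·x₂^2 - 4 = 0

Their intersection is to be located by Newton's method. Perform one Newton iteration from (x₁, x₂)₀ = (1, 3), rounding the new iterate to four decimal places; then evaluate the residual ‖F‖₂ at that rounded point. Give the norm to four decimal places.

6.0149

At (1, 3): F = (-28.0000, 11.0000).
Jacobian J = [[2·x₁·x₂ + 4·x₁ - 3·x₂^2 - 2·x₂, x₁^2 - 6·x₁·x₂ - 2·x₁], [4·x₁·x₂ + x₂^2, 2·x₁^2 + 2·x₁·x₂]].
At the point, J = [[-23.0000, -19.0000], [21.0000, 8.0000]] (det J = 215.0000).
Solving J·Δ = −F gives Δ = (0.0698, -1.5581).
Then the next iterate is (x₁, x₂)₁ = (1.0698, 1.4419).
Re-evaluating at (1.0698, 1.4419): F = (-5.818516, 1.524624), so ‖F‖₂ = 6.0149.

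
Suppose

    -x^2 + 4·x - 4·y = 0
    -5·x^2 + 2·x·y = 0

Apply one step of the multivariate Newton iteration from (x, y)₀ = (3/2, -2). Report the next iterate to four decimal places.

At (3/2, -2): F = (11.7500, -17.2500).
Jacobian J = [[-2·x + 4, -4], [-10·x + 2·y, 2·x]].
At the point, J = [[1.0000, -4.0000], [-19.0000, 3.0000]] (det J = -73.0000).
Solving J·Δ = −F gives Δ = (-0.4623, 2.8219).
Then the next iterate is (x, y)₁ = (1.0377, 0.8219).

(1.0377, 0.8219)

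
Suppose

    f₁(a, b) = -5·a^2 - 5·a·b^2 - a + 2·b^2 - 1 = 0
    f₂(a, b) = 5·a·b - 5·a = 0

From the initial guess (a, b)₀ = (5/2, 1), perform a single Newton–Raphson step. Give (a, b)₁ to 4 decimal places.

At (5/2, 1): F = (-45.2500, 0.0000).
Jacobian J = [[-10·a - 5·b^2 - 1, -10·a·b + 4·b], [5·b - 5, 5·a]].
At the point, J = [[-31.0000, -21.0000], [0.0000, 12.5000]] (det J = -387.5000).
Solving J·Δ = −F gives Δ = (-1.4597, 0.0000).
Then the next iterate is (a, b)₁ = (1.0403, 1.0000).

(1.0403, 1.0000)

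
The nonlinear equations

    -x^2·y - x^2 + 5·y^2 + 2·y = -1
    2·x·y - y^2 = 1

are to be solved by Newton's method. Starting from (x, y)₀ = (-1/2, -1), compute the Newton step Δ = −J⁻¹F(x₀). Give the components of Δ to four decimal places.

(-0.2576, 0.4848)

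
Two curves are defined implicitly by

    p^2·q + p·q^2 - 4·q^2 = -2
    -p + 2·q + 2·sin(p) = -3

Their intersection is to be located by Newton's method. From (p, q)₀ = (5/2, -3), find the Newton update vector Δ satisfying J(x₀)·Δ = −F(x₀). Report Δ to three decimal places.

(-0.185, 1.911)

At (5/2, -3): F = (-30.250, -4.30306).
Jacobian J = [[2·p·q + q^2, p^2 + 2·p·q - 8·q], [2·cos(p) - 1, 2]].
At the point, J = [[-6.000, 15.250], [-2.60229, 2.000]] (det J = 27.68488).
Solving J·Δ = −F gives Δ = (-0.185, 1.911).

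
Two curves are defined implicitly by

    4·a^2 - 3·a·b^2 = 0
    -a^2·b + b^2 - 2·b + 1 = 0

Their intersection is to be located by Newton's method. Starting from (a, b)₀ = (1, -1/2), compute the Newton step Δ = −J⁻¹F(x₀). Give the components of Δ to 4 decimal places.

At (1, -1/2): F = (3.2500, 2.7500).
Jacobian J = [[8·a - 3·b^2, -6·a·b], [-2·a·b, -a^2 + 2·b - 2]].
At the point, J = [[7.2500, 3.0000], [1.0000, -4.0000]] (det J = -32.0000).
Solving J·Δ = −F gives Δ = (-0.6641, 0.5215).

(-0.6641, 0.5215)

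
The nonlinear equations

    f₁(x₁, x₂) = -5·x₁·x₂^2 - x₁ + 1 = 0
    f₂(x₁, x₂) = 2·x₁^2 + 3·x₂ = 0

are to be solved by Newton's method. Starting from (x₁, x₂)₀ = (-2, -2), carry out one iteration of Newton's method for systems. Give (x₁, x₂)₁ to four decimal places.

(-1.4543, -1.2115)

At (-2, -2): F = (43.0000, 2.0000).
Jacobian J = [[-5·x₂^2 - 1, -10·x₁·x₂], [4·x₁, 3]].
At the point, J = [[-21.0000, -40.0000], [-8.0000, 3.0000]] (det J = -383.0000).
Solving J·Δ = −F gives Δ = (0.5457, 0.7885).
Then the next iterate is (x₁, x₂)₁ = (-1.4543, -1.2115).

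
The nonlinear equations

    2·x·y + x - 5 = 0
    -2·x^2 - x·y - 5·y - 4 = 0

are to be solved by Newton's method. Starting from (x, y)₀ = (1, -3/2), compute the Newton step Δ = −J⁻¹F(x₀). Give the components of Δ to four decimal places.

(-2.1176, 1.3824)

At (1, -3/2): F = (-7.0000, 3.0000).
Jacobian J = [[2·y + 1, 2·x], [-4·x - y, -x - 5]].
At the point, J = [[-2.0000, 2.0000], [-2.5000, -6.0000]] (det J = 17.0000).
Solving J·Δ = −F gives Δ = (-2.1176, 1.3824).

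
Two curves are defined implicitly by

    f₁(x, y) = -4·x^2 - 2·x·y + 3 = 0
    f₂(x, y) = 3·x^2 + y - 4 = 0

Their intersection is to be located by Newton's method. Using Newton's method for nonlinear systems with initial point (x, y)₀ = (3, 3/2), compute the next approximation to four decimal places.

(1.7037, 0.3333)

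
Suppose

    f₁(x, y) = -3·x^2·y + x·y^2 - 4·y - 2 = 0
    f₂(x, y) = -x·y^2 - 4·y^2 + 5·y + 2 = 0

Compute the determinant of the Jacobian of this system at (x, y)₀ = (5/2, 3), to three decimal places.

1154.250

J = [[-6·x·y + y^2, -3·x^2 + 2·x·y - 4], [-y^2, -2·x·y - 8·y + 5]].
At the point, J = [[-36.000, -7.750], [-9.000, -34.000]].
det J = 1154.250.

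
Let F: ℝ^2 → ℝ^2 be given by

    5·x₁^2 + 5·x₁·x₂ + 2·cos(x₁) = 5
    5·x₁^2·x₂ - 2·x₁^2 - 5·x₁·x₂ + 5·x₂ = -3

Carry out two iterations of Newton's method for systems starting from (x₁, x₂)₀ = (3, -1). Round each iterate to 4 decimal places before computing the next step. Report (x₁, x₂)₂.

(1.3101, -0.4675)

At (3, -1): F = (23.020015, -50.0000).
Jacobian J = [[10·x₁ + 5·x₂ - 2·sin(x₁), 5·x₁], [10·x₁·x₂ - 4·x₁ - 5·x₂, 5·x₁^2 - 5·x₁ + 5]].
At the point, J = [[24.717760, 15.0000], [-37.0000, 35.0000]] (det J = 1420.121599).
Solving J·Δ = −F gives Δ = (-1.0955, 0.2705).
Then the next iterate is (x₁, x₂)₁ = (1.9045, -0.7295).
Round to (1.9045, -0.7295) and repeat: F = (5.533848, -14.184998), J = [[13.507829, 9.5225], [-17.863828, 13.613101]].
Δ = (-0.5944, 0.2620), so (x₁, x₂)₂ = (1.3101, -0.4675).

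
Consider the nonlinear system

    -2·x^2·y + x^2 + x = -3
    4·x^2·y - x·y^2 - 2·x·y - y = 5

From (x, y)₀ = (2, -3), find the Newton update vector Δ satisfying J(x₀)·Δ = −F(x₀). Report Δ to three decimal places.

At (2, -3): F = (33.000, -56.000).
Jacobian J = [[-4·x·y + 2·x + 1, -2·x^2], [8·x·y - y^2 - 2·y, 4·x^2 - 2·x·y - 2·x - 1]].
At the point, J = [[29.000, -8.000], [-51.000, 23.000]] (det J = 259.000).
Solving J·Δ = −F gives Δ = (-1.201, -0.228).

(-1.201, -0.228)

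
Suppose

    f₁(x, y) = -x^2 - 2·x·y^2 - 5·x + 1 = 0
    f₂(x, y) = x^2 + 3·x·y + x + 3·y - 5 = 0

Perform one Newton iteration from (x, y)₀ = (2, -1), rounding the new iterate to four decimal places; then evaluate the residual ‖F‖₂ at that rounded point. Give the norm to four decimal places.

At (2, -1): F = (-17.0000, -8.0000).
Jacobian J = [[-2·x - 2·y^2 - 5, -4·x·y], [2·x + 3·y + 1, 3·x + 3]].
At the point, J = [[-11.0000, 8.0000], [2.0000, 9.0000]] (det J = -115.0000).
Solving J·Δ = −F gives Δ = (-0.7739, 1.0609).
Then the next iterate is (x, y)₁ = (1.2261, 0.0609).
Re-evaluating at (1.2261, 0.0609): F = (-6.642916, -1.863870), so ‖F‖₂ = 6.8994.

6.8994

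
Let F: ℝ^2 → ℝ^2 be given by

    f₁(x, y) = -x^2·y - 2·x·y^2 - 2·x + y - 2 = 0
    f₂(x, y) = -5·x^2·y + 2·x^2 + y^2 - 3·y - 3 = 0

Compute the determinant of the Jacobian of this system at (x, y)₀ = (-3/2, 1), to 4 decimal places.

-30.5000

J = [[-2·x·y - 2·y^2 - 2, -x^2 - 4·x·y + 1], [-10·x·y + 4·x, -5·x^2 + 2·y - 3]].
At the point, J = [[-1.0000, 4.7500], [9.0000, -12.2500]].
det J = -30.5000.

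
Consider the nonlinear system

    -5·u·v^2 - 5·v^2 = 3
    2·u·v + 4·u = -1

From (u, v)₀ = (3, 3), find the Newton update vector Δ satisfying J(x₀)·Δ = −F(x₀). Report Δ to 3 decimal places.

(-2.819, -0.468)

At (3, 3): F = (-183.000, 31.000).
Jacobian J = [[-5·v^2, -10·u·v - 10·v], [2·v + 4, 2·u]].
At the point, J = [[-45.000, -120.000], [10.000, 6.000]] (det J = 930.000).
Solving J·Δ = −F gives Δ = (-2.819, -0.468).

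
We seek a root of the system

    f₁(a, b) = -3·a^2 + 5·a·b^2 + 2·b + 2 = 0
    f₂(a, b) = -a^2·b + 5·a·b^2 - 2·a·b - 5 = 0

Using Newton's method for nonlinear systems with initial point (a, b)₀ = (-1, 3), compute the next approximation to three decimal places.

At (-1, 3): F = (-40.000, -47.000).
Jacobian J = [[-6·a + 5·b^2, 10·a·b + 2], [-2·a·b + 5·b^2 - 2·b, -a^2 + 10·a·b - 2·a]].
At the point, J = [[51.000, -28.000], [45.000, -29.000]] (det J = -219.000).
Solving J·Δ = −F gives Δ = (-0.712, -2.726).
Then the next iterate is (a, b)₁ = (-1.712, 0.274).

(-1.712, 0.274)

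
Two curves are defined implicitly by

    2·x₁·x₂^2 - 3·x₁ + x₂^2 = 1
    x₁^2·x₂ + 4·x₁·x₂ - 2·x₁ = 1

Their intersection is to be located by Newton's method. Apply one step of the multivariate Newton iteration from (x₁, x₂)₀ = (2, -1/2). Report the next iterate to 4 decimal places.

At (2, -1/2): F = (-5.7500, -11.0000).
Jacobian J = [[2·x₂^2 - 3, 4·x₁·x₂ + 2·x₂], [2·x₁·x₂ + 4·x₂ - 2, x₁^2 + 4·x₁]].
At the point, J = [[-2.5000, -5.0000], [-6.0000, 12.0000]] (det J = -60.0000).
Solving J·Δ = −F gives Δ = (-2.0667, -0.1167).
Then the next iterate is (x₁, x₂)₁ = (-0.0667, -0.6167).

(-0.0667, -0.6167)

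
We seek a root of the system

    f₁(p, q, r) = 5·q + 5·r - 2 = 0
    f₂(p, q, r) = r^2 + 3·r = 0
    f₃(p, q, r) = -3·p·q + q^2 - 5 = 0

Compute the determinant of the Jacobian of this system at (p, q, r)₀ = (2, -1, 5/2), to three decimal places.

120.000

J = [[0, 5, 5], [0, 0, 2·r + 3], [-3·q, -3·p + 2·q, 0]].
At the point, J = [[0.000, 5.000, 5.000], [0.000, 0.000, 8.000], [3.000, -8.000, 0.000]].
det J = 120.000.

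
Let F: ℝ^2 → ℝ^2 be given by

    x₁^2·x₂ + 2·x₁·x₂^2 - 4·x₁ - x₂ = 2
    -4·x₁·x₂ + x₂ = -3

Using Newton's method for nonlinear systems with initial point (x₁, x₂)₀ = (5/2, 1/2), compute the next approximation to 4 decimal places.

At (5/2, 1/2): F = (-8.1250, -1.5000).
Jacobian J = [[2·x₁·x₂ + 2·x₂^2 - 4, x₁^2 + 4·x₁·x₂ - 1], [-4·x₂, -4·x₁ + 1]].
At the point, J = [[-1.0000, 10.2500], [-2.0000, -9.0000]] (det J = 29.5000).
Solving J·Δ = −F gives Δ = (-3.0000, 0.5000).
Then the next iterate is (x₁, x₂)₁ = (-0.5000, 1.0000).

(-0.5000, 1.0000)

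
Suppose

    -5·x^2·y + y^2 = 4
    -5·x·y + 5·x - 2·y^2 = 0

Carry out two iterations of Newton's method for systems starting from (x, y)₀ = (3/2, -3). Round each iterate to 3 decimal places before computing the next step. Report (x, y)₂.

(0.524, -1.956)

At (3/2, -3): F = (38.750, 12.000).
Jacobian J = [[-10·x·y, -5·x^2 + 2·y], [-5·y + 5, -5·x - 4·y]].
At the point, J = [[45.000, -17.250], [20.000, 4.500]] (det J = 547.500).
Solving J·Δ = −F gives Δ = (-0.697, 0.429).
Then the next iterate is (x, y)₁ = (0.803, -2.571).
Round to (0.803, -2.571) and repeat: F = (10.89906, 1.11748), J = [[20.64513, -8.36604], [17.855, 6.269]].
Δ = (-0.279, 0.615), so (x, y)₂ = (0.524, -1.956).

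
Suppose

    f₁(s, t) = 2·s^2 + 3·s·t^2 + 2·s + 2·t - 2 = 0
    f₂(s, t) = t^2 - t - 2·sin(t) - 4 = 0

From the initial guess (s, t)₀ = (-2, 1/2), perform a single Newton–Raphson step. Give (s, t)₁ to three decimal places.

At (-2, 1/2): F = (1.500, -5.20885).
Jacobian J = [[4·s + 3·t^2 + 2, 6·s·t + 2], [0, 2·t - 2·cos(t) - 1]].
At the point, J = [[-5.250, -4.000], [0.000, -1.75517]] (det J = 9.21462).
Solving J·Δ = −F gives Δ = (2.547, -2.968).
Then the next iterate is (s, t)₁ = (0.547, -2.468).

(0.547, -2.468)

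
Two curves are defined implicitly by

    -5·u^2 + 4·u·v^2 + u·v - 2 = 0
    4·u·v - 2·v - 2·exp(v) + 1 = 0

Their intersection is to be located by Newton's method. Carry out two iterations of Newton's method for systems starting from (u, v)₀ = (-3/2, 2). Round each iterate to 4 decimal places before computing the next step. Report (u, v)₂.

(-0.7202, 0.1464)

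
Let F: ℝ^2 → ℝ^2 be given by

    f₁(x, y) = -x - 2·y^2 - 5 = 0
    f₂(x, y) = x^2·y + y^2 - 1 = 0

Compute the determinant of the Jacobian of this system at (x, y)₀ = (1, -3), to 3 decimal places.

77.000

J = [[-1, -4·y], [2·x·y, x^2 + 2·y]].
At the point, J = [[-1.000, 12.000], [-6.000, -5.000]].
det J = 77.000.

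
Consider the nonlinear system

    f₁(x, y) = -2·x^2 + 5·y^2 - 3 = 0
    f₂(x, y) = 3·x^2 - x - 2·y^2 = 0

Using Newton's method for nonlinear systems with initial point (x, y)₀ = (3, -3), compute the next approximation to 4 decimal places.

(1.7213, -1.6885)

At (3, -3): F = (24.0000, 6.0000).
Jacobian J = [[-4·x, 10·y], [6·x - 1, -4·y]].
At the point, J = [[-12.0000, -30.0000], [17.0000, 12.0000]] (det J = 366.0000).
Solving J·Δ = −F gives Δ = (-1.2787, 1.3115).
Then the next iterate is (x, y)₁ = (1.7213, -1.6885).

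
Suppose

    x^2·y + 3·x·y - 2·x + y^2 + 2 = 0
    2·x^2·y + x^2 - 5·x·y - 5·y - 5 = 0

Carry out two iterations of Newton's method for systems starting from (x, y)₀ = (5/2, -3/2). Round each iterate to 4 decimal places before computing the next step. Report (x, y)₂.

(2.4608, 0.2094)

At (5/2, -3/2): F = (-21.3750, 8.7500).
Jacobian J = [[2·x·y + 3·y - 2, x^2 + 3·x + 2·y], [4·x·y + 2·x - 5·y, 2·x^2 - 5·x - 5]].
At the point, J = [[-14.0000, 10.7500], [-2.5000, -5.0000]] (det J = 96.8750).
Solving J·Δ = −F gives Δ = (-0.1323, 1.8161).
Then the next iterate is (x, y)₁ = (2.3677, 0.3161).
Round to (2.3677, 0.3161) and repeat: F = (1.381867, -1.172531), J = [[0.445160, 13.341303], [6.148620, -5.626493]].
Δ = (0.0931, -0.1067), so (x, y)₂ = (2.4608, 0.2094).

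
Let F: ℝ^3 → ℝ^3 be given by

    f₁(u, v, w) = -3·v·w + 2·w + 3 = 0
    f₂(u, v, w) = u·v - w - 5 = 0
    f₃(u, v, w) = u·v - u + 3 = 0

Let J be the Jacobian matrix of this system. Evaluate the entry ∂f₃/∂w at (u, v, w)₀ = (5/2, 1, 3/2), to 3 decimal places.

0.000

∂f₃/∂w = 0.
At (5/2, 1, 3/2) this is 0.000.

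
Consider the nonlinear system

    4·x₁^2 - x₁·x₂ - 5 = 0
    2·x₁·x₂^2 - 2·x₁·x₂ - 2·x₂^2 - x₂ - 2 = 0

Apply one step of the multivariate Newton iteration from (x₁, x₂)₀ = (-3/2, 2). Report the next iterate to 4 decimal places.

(-1.0976, 1.0894)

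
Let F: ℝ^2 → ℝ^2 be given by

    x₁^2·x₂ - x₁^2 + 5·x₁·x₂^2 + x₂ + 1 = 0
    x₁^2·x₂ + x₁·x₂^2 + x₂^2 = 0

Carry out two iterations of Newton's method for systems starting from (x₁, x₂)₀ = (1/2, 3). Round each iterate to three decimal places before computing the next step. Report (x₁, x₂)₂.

(0.185, 0.943)

At (1/2, 3): F = (27.000, 14.250).
Jacobian J = [[2·x₁·x₂ - 2·x₁ + 5·x₂^2, x₁^2 + 10·x₁·x₂ + 1], [2·x₁·x₂ + x₂^2, x₁^2 + 2·x₁·x₂ + 2·x₂]].
At the point, J = [[47.000, 16.250], [12.000, 9.250]] (det J = 239.750).
Solving J·Δ = −F gives Δ = (-0.076, -1.442).
Then the next iterate is (x₁, x₂)₁ = (0.424, 1.558).
Round to (0.424, 1.558) and repeat: F = (7.80433, 3.73666), J = [[12.61000, 7.78570], [3.74855, 4.61696]].
Δ = (-0.239, -0.615), so (x₁, x₂)₂ = (0.185, 0.943).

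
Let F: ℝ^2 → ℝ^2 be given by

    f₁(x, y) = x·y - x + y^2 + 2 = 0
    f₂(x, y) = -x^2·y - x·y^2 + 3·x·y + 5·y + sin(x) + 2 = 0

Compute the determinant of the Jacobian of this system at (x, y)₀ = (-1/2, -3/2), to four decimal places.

J = [[y - 1, x + 2·y], [-2·x·y - y^2 + 3·y + cos(x), -x^2 - 2·x·y + 3·x + 5]].
At the point, J = [[-2.5000, -3.5000], [-7.372417, 1.7500]].
det J = -30.1785.

-30.1785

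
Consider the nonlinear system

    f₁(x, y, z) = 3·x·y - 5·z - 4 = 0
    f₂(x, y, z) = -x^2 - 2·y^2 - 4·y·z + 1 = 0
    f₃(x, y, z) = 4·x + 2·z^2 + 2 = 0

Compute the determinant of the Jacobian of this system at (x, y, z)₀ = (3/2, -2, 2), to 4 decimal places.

J = [[3·y, 3·x, -5], [-2·x, -4·y - 4·z, -4·y], [4, 0, 4·z]].
At the point, J = [[-6.0000, 4.5000, -5.0000], [-3.0000, 0.0000, 8.0000], [4.0000, 0.0000, 8.0000]].
det J = 252.0000.

252.0000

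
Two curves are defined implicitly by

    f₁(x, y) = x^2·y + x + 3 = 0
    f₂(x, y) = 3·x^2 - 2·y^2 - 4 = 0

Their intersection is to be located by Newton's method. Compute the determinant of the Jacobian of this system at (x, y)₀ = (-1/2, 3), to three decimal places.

J = [[2·x·y + 1, x^2], [6·x, -4·y]].
At the point, J = [[-2.000, 0.250], [-3.000, -12.000]].
det J = 24.750.

24.750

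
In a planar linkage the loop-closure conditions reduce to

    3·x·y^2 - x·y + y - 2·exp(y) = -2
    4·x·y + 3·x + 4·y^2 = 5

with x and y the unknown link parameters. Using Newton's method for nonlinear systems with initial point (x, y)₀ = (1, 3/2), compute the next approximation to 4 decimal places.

(1.0465, 0.6613)

At (1, 3/2): F = (-0.213378, 13.0000).
Jacobian J = [[3·y^2 - y, 6·x·y - x - 2·exp(y) + 1], [4·y + 3, 4·x + 8·y]].
At the point, J = [[5.2500, 0.036622], [9.0000, 16.0000]] (det J = 83.670403).
Solving J·Δ = −F gives Δ = (0.0465, -0.8387).
Then the next iterate is (x, y)₁ = (1.0465, 0.6613).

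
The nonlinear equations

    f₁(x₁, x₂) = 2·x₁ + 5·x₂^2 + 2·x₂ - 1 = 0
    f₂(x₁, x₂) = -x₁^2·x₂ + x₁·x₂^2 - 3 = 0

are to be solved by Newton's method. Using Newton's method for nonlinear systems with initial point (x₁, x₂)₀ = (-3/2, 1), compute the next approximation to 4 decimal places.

(-0.3846, 0.5641)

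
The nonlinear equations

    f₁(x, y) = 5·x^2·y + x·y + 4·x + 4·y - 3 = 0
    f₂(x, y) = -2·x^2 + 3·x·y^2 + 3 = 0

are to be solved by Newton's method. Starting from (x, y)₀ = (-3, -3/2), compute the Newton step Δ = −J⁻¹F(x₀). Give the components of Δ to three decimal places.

At (-3, -3/2): F = (-84.000, -35.250).
Jacobian J = [[10·x·y + y + 4, 5·x^2 + x + 4], [-4·x + 3·y^2, 6·x·y]].
At the point, J = [[47.500, 46.000], [18.750, 27.000]] (det J = 420.000).
Solving J·Δ = −F gives Δ = (1.539, 0.237).

(1.539, 0.237)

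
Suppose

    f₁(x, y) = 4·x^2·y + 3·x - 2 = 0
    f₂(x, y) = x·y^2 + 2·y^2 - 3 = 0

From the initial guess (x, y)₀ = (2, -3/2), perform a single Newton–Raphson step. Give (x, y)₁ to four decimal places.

(1.3333, -1.1250)

At (2, -3/2): F = (-20.0000, 6.0000).
Jacobian J = [[8·x·y + 3, 4·x^2], [y^2, 2·x·y + 4·y]].
At the point, J = [[-21.0000, 16.0000], [2.2500, -12.0000]] (det J = 216.0000).
Solving J·Δ = −F gives Δ = (-0.6667, 0.3750).
Then the next iterate is (x, y)₁ = (1.3333, -1.1250).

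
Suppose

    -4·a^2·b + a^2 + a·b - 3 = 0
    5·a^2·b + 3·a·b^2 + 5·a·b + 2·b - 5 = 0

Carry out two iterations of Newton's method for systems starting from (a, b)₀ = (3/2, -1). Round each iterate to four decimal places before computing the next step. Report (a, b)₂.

(2.7466, 2.1186)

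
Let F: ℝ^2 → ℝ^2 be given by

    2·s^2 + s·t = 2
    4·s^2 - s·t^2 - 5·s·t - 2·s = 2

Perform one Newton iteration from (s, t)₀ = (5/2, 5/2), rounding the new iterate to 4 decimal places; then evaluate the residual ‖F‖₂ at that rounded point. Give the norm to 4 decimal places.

10.0012

At (5/2, 5/2): F = (16.7500, -28.8750).
Jacobian J = [[4·s + t, s], [8·s - t^2 - 5·t - 2, -2·s·t - 5·s]].
At the point, J = [[12.5000, 2.5000], [-0.7500, -25.0000]] (det J = -310.6250).
Solving J·Δ = −F gives Δ = (-1.1157, -1.1215).
Then the next iterate is (s, t)₁ = (1.3843, 1.3785).
Re-evaluating at (1.3843, 1.3785): F = (3.740831, -9.275275), so ‖F‖₂ = 10.0012.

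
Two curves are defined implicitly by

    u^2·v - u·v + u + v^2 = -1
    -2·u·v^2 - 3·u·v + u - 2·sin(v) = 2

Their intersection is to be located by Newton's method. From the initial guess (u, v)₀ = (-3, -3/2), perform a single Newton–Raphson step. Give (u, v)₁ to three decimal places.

(-1.341, -1.647)

At (-3, -3/2): F = (-17.750, -3.00501).
Jacobian J = [[2·u·v - v + 1, u^2 - u + 2·v], [-2·v^2 - 3·v + 1, -4·u·v - 3·u - 2·cos(v)]].
At the point, J = [[11.500, 9.000], [1.000, -9.14147]] (det J = -114.12696).
Solving J·Δ = −F gives Δ = (1.659, -0.147).
Then the next iterate is (u, v)₁ = (-1.341, -1.647).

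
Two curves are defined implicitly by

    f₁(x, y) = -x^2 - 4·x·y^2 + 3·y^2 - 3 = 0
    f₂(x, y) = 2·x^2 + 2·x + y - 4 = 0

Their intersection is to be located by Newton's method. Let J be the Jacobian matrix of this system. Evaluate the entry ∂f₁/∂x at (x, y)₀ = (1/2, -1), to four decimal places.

∂f₁/∂x = -2·x - 4·y^2.
At (1/2, -1) this is -5.0000.

-5.0000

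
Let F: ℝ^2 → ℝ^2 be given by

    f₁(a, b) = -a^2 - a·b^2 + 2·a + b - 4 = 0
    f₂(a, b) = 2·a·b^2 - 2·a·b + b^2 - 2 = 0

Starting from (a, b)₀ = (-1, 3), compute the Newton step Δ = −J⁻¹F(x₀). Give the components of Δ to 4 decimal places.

At (-1, 3): F = (5.0000, -5.0000).
Jacobian J = [[-2·a - b^2 + 2, -2·a·b + 1], [2·b^2 - 2·b, 4·a·b - 2·a + 2·b]].
At the point, J = [[-5.0000, 7.0000], [12.0000, -4.0000]] (det J = -64.0000).
Solving J·Δ = −F gives Δ = (0.2344, -0.5469).

(0.2344, -0.5469)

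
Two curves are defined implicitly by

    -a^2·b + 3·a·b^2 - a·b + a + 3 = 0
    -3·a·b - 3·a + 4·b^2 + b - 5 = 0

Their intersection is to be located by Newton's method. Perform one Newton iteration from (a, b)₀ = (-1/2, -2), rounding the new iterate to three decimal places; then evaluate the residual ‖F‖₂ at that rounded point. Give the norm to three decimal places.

1.387

At (-1/2, -2): F = (-4.000, 7.500).
Jacobian J = [[-2·a·b + 3·b^2 - b + 1, -a^2 + 6·a·b - a], [-3·b - 3, -3·a + 8·b + 1]].
At the point, J = [[13.000, 6.250], [3.000, -13.500]] (det J = -194.250).
Solving J·Δ = −F gives Δ = (0.037, 0.564).
Then the next iterate is (a, b)₁ = (-0.463, -1.436).
Re-evaluating at (-0.463, -1.436): F = (-0.68429, 1.20678), so ‖F‖₂ = 1.387.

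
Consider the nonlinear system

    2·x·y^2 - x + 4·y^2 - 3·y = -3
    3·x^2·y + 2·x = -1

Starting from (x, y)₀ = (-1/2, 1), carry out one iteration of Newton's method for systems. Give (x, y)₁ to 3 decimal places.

At (-1/2, 1): F = (3.500, 0.750).
Jacobian J = [[2·y^2 - 1, 4·x·y + 8·y - 3], [6·x·y + 2, 3·x^2]].
At the point, J = [[1.000, 3.000], [-1.000, 0.750]] (det J = 3.750).
Solving J·Δ = −F gives Δ = (-0.100, -1.133).
Then the next iterate is (x, y)₁ = (-0.600, -0.133).

(-0.600, -0.133)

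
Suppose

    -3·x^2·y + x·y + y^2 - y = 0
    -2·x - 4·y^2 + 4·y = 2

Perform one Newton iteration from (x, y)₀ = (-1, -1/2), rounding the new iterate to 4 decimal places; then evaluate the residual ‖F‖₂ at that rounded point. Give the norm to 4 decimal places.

0.7784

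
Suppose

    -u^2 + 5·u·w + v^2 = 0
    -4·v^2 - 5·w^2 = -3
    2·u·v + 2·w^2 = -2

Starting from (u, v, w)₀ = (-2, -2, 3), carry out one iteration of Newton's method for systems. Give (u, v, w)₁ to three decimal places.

(-4.323, -7.871, -2.065)

At (-2, -2, 3): F = (-30.000, -58.000, 28.000).
Jacobian J = [[-2·u + 5·w, 2·v, 5·u], [0, -8·v, -10·w], [2·v, 2·u, 4·w]].
At the point, J = [[19.000, -4.000, -10.000], [0.000, 16.000, -30.000], [-4.000, -4.000, 12.000]] (det J = 248.000).
Solving J·Δ = −F gives Δ = (-2.323, -5.871, -5.065).
Then the next iterate is (u, v, w)₁ = (-4.323, -7.871, -2.065).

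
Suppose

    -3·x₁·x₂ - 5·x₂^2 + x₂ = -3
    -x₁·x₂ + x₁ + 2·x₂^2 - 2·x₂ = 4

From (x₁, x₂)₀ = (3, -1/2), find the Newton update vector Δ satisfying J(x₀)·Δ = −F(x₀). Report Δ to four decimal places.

(-5.7083, -0.9375)

At (3, -1/2): F = (5.7500, 2.0000).
Jacobian J = [[-3·x₂, -3·x₁ - 10·x₂ + 1], [-x₂ + 1, -x₁ + 4·x₂ - 2]].
At the point, J = [[1.5000, -3.0000], [1.5000, -7.0000]] (det J = -6.0000).
Solving J·Δ = −F gives Δ = (-5.7083, -0.9375).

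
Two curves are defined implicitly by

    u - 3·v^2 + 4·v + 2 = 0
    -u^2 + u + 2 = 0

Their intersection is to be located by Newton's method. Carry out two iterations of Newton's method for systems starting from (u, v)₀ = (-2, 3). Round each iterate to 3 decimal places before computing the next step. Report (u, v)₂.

(-1.012, 1.620)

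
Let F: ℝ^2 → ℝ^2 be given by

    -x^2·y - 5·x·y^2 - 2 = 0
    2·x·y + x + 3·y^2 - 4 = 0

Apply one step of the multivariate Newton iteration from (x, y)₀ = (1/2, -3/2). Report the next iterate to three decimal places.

At (1/2, -3/2): F = (-7.250, 1.750).
Jacobian J = [[-2·x·y - 5·y^2, -x^2 - 10·x·y], [2·y + 1, 2·x + 6·y]].
At the point, J = [[-9.750, 7.250], [-2.000, -8.000]] (det J = 92.500).
Solving J·Δ = −F gives Δ = (-0.490, 0.341).
Then the next iterate is (x, y)₁ = (0.010, -1.159).

(0.010, -1.159)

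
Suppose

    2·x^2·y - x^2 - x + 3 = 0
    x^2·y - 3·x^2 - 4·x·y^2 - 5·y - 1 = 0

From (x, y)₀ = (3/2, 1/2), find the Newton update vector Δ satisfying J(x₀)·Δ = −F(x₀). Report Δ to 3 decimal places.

At (3/2, 1/2): F = (1.500, -10.625).
Jacobian J = [[4·x·y - 2·x - 1, 2·x^2], [2·x·y - 6·x - 4·y^2, x^2 - 8·x·y - 5]].
At the point, J = [[-1.000, 4.500], [-8.500, -8.750]] (det J = 47.000).
Solving J·Δ = −F gives Δ = (-0.738, -0.497).

(-0.738, -0.497)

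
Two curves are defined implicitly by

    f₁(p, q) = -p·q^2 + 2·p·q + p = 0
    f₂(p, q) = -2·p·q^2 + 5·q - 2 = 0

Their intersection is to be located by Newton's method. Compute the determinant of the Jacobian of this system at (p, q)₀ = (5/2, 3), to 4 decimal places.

J = [[-q^2 + 2·q + 1, -2·p·q + 2·p], [-2·q^2, -4·p·q + 5]].
At the point, J = [[-2.0000, -10.0000], [-18.0000, -25.0000]].
det J = -130.0000.

-130.0000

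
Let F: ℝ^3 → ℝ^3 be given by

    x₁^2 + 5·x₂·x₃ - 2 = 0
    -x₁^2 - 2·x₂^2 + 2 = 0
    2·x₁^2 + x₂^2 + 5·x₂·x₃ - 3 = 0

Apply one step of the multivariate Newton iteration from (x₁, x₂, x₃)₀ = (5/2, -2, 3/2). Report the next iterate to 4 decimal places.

(1.2500, -1.2500, 0.3625)

At (5/2, -2, 3/2): F = (-10.7500, -12.2500, -1.5000).
Jacobian J = [[2·x₁, 5·x₃, 5·x₂], [-2·x₁, -4·x₂, 0], [4·x₁, 2·x₂ + 5·x₃, 5·x₂]].
At the point, J = [[5.0000, 7.5000, -10.0000], [-5.0000, 8.0000, 0.0000], [10.0000, 3.5000, -10.0000]] (det J = 200.0000).
Solving J·Δ = −F gives Δ = (-1.2500, 0.7500, -1.1375).
Then the next iterate is (x₁, x₂, x₃)₁ = (1.2500, -1.2500, 0.3625).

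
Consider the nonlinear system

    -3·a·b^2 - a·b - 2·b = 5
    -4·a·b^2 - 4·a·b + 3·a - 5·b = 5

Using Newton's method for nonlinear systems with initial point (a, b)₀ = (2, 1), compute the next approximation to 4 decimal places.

At (2, 1): F = (-15.0000, -20.0000).
Jacobian J = [[-3·b^2 - b, -6·a·b - a - 2], [-4·b^2 - 4·b + 3, -8·a·b - 4·a - 5]].
At the point, J = [[-4.0000, -16.0000], [-5.0000, -29.0000]] (det J = 36.0000).
Solving J·Δ = −F gives Δ = (-3.1944, -0.1389).
Then the next iterate is (a, b)₁ = (-1.1944, 0.8611).

(-1.1944, 0.8611)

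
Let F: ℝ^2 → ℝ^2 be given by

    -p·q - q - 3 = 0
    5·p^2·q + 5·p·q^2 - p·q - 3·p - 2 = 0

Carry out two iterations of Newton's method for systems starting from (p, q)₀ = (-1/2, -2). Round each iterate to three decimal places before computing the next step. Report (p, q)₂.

(-0.050, -3.058)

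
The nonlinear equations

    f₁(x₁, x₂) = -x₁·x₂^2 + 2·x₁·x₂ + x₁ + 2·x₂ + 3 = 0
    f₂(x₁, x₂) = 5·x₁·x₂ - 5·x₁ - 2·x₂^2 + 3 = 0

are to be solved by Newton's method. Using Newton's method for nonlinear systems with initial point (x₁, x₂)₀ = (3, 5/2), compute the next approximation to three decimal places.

At (3, 5/2): F = (7.250, 13.000).
Jacobian J = [[-x₂^2 + 2·x₂ + 1, -2·x₁·x₂ + 2·x₁ + 2], [5·x₂ - 5, 5·x₁ - 4·x₂]].
At the point, J = [[-0.250, -7.000], [7.500, 5.000]] (det J = 51.250).
Solving J·Δ = −F gives Δ = (-2.483, 1.124).
Then the next iterate is (x₁, x₂)₁ = (0.517, 3.624).

(0.517, 3.624)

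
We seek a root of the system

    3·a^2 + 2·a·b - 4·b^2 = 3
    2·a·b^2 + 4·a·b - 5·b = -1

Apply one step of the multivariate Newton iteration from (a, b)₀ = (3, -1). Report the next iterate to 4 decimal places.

At (3, -1): F = (14.0000, 0.0000).
Jacobian J = [[6·a + 2·b, 2·a - 8·b], [2·b^2 + 4·b, 4·a·b + 4·a - 5]].
At the point, J = [[16.0000, 14.0000], [-2.0000, -5.0000]] (det J = -52.0000).
Solving J·Δ = −F gives Δ = (-1.3462, 0.5385).
Then the next iterate is (a, b)₁ = (1.6538, -0.4615).

(1.6538, -0.4615)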